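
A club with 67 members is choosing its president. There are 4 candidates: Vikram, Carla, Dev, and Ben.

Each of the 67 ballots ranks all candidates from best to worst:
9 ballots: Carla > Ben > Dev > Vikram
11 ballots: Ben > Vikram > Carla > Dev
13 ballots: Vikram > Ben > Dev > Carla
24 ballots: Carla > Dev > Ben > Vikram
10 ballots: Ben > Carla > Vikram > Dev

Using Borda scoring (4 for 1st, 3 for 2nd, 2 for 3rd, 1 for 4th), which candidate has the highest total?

Ben

Vikram: 9×1 + 11×3 + 13×4 + 24×1 + 10×2 = 138
Carla: 9×4 + 11×2 + 13×1 + 24×4 + 10×3 = 197
Dev: 9×2 + 11×1 + 13×2 + 24×3 + 10×1 = 137
Ben: 9×3 + 11×4 + 13×3 + 24×2 + 10×4 = 198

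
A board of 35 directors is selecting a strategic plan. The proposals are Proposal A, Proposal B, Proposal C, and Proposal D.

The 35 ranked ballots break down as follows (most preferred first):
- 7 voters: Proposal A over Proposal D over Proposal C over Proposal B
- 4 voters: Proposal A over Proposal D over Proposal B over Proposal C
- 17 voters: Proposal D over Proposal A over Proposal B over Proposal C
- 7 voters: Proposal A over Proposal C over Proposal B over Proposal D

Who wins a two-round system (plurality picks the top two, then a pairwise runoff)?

Proposal A

Round 1 first-place votes: Proposal A 18, Proposal B 0, Proposal C 0, Proposal D 17. Proposal A and Proposal D advance.
Runoff: Proposal A is ranked above Proposal D on 18 ballots, Proposal D above Proposal A on 17.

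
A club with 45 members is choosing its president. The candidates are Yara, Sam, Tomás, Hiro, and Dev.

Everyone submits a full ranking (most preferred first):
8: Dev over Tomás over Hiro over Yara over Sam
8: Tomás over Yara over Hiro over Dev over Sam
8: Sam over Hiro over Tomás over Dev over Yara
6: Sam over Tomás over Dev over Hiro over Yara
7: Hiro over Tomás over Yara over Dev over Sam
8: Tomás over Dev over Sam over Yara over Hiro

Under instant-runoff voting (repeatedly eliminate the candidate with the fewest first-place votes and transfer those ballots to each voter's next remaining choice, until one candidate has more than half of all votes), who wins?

Tomás

Round 1: Yara 0, Sam 14, Tomás 16, Hiro 7, Dev 8. Yara eliminated.
Round 2: Sam 14, Tomás 16, Hiro 7, Dev 8. Hiro eliminated.
Round 3: Sam 14, Tomás 23, Dev 8. Tomás has a majority (≥23).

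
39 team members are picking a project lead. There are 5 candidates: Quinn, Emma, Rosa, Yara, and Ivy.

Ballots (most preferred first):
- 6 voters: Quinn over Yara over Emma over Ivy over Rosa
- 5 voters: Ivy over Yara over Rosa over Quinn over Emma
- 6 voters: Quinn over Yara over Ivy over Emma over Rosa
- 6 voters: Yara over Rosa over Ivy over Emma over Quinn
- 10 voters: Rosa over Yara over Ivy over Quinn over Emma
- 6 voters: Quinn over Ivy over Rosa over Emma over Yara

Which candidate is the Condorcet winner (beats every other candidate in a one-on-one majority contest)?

Yara

Yara vs Quinn: 21–18
Yara vs Emma: 33–6
Yara vs Rosa: 23–16
Yara vs Ivy: 28–11
Yara beats every other candidate.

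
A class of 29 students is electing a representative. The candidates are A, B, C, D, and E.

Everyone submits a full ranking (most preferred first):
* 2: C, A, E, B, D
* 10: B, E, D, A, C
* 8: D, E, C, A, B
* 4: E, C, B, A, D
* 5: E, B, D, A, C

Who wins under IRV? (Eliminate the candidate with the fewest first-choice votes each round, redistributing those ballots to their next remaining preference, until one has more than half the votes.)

E

Round 1: A 0, B 10, C 2, D 8, E 9. A eliminated.
Round 2: B 10, C 2, D 8, E 9. C eliminated.
Round 3: B 10, D 8, E 11. D eliminated.
Round 4: B 10, E 19. E has a majority (≥15).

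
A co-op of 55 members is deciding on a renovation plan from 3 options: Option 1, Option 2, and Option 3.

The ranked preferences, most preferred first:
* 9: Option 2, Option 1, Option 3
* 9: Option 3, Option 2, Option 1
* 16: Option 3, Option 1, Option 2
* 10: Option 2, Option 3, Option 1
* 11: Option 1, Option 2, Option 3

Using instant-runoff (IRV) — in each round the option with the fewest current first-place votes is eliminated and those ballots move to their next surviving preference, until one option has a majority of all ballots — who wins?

Round 1: Option 1 11, Option 2 19, Option 3 25. Option 1 eliminated.
Round 2: Option 2 30, Option 3 25. Option 2 has a majority (≥28).

Option 2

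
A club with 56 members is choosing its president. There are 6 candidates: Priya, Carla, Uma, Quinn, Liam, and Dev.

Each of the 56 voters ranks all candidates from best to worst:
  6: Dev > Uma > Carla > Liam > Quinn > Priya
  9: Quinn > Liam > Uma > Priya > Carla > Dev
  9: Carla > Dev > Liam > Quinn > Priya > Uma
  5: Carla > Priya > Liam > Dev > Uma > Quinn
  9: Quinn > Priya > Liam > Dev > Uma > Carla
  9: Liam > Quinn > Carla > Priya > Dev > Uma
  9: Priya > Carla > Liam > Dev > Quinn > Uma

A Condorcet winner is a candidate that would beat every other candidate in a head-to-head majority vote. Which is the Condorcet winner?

Carla vs Priya: 29–27
Carla vs Uma: 32–24
Carla vs Quinn: 29–27
Carla vs Liam: 29–27
Carla vs Dev: 41–15
Carla beats every other candidate.

Carla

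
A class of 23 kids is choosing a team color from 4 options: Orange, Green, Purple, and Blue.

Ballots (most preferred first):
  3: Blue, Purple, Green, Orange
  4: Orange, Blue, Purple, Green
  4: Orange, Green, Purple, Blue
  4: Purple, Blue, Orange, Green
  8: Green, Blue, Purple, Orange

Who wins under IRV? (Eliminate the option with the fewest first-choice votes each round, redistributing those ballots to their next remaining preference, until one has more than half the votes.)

Orange

Round 1: Orange 8, Green 8, Purple 4, Blue 3. Blue eliminated.
Round 2: Orange 8, Green 8, Purple 7. Purple eliminated.
Round 3: Orange 12, Green 11. Orange has a majority (≥12).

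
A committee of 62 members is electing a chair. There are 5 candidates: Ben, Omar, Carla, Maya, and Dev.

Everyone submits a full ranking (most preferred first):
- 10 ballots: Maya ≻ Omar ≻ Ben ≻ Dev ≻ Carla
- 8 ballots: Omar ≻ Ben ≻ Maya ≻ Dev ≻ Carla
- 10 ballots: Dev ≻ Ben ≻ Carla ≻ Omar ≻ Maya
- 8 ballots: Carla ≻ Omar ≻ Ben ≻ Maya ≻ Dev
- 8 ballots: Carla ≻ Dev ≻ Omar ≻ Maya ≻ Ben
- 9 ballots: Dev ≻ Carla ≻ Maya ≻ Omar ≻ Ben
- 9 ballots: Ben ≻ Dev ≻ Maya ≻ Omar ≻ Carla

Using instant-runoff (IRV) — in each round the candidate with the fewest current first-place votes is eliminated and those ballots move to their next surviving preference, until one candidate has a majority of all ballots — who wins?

Round 1: Ben 9, Omar 8, Carla 16, Maya 10, Dev 19. Omar eliminated.
Round 2: Ben 17, Carla 16, Maya 10, Dev 19. Maya eliminated.
Round 3: Ben 27, Carla 16, Dev 19. Carla eliminated.
Round 4: Ben 35, Dev 27. Ben has a majority (≥32).

Ben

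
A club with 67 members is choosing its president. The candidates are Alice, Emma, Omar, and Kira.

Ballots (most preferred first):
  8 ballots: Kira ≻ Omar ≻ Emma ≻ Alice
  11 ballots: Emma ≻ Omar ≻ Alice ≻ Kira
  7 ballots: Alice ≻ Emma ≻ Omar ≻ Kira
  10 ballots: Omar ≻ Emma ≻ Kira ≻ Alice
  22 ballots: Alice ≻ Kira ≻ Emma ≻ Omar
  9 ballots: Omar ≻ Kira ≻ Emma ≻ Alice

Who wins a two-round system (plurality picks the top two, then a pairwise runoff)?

Omar

Round 1 first-place votes: Alice 29, Emma 11, Omar 19, Kira 8. Alice and Omar advance.
Runoff: Alice is ranked above Omar on 29 ballots, Omar above Alice on 38.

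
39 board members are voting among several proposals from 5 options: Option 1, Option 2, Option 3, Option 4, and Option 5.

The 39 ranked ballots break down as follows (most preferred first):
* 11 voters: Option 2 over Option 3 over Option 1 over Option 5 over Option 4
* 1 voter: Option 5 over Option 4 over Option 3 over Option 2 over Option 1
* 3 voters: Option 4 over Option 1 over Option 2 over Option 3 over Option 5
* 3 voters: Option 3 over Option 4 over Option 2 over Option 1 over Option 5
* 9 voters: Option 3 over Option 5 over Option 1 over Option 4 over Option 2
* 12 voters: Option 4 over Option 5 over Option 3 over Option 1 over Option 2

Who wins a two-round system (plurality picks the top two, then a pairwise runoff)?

Round 1 first-place votes: Option 1 0, Option 2 11, Option 3 12, Option 4 15, Option 5 1. Option 4 and Option 3 advance.
Runoff: Option 4 is ranked above Option 3 on 16 ballots, Option 3 above Option 4 on 23.

Option 3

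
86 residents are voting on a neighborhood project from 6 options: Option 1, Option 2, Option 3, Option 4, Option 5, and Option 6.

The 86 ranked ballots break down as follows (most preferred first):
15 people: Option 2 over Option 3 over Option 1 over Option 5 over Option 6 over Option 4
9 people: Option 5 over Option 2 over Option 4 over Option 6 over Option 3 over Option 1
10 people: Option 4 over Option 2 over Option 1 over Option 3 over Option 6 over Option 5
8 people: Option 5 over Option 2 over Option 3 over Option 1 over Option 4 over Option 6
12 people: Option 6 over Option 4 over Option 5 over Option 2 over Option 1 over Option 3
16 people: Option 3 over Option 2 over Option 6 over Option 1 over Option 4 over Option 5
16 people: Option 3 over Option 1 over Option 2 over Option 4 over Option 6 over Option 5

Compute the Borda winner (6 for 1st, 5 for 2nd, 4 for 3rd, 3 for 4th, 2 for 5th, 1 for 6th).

Option 1: 15×4 + 9×1 + 10×4 + 8×3 + 12×2 + 16×3 + 16×5 = 285
Option 2: 15×6 + 9×5 + 10×5 + 8×5 + 12×3 + 16×5 + 16×4 = 405
Option 3: 15×5 + 9×2 + 10×3 + 8×4 + 12×1 + 16×6 + 16×6 = 359
Option 4: 15×1 + 9×4 + 10×6 + 8×2 + 12×5 + 16×2 + 16×3 = 267
Option 5: 15×3 + 9×6 + 10×1 + 8×6 + 12×4 + 16×1 + 16×1 = 237
Option 6: 15×2 + 9×3 + 10×2 + 8×1 + 12×6 + 16×4 + 16×2 = 253

Option 2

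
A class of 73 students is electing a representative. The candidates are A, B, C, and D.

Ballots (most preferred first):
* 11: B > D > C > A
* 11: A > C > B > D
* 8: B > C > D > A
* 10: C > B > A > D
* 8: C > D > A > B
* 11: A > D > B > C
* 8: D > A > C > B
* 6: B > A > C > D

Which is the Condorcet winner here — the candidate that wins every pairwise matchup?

C

C vs A: 37–36
C vs B: 37–36
C vs D: 43–30
C beats every other candidate.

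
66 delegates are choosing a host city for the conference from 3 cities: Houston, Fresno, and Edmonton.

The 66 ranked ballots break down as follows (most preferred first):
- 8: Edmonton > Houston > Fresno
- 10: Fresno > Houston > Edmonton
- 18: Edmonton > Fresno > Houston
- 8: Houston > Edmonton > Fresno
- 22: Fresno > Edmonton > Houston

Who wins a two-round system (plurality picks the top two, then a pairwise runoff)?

Edmonton

Round 1 first-place votes: Houston 8, Fresno 32, Edmonton 26. Fresno and Edmonton advance.
Runoff: Fresno is ranked above Edmonton on 32 ballots, Edmonton above Fresno on 34.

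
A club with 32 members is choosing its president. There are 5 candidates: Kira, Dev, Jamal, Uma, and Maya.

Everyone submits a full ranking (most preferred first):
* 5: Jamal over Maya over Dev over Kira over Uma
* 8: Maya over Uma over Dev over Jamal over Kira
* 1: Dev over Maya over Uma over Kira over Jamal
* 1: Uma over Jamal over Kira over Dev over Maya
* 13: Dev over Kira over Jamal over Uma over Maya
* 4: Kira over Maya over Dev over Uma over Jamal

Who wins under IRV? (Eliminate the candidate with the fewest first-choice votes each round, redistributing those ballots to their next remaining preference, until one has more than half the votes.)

Round 1: Kira 4, Dev 14, Jamal 5, Uma 1, Maya 8. Uma eliminated.
Round 2: Kira 4, Dev 14, Jamal 6, Maya 8. Kira eliminated.
Round 3: Dev 14, Jamal 6, Maya 12. Jamal eliminated.
Round 4: Dev 15, Maya 17. Maya has a majority (≥17).

Maya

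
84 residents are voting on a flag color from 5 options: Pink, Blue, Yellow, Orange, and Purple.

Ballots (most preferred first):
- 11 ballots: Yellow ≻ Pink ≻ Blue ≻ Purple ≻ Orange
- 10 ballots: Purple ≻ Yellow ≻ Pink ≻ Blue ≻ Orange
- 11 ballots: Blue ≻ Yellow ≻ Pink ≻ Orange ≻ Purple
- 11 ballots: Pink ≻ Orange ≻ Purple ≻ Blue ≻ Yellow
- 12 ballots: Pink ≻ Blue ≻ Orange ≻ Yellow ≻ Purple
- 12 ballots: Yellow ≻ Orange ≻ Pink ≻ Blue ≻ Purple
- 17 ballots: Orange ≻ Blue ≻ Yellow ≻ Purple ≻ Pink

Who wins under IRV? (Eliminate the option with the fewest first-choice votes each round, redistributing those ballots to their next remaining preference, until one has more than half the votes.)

Round 1: Pink 23, Blue 11, Yellow 23, Orange 17, Purple 10. Purple eliminated.
Round 2: Pink 23, Blue 11, Yellow 33, Orange 17. Blue eliminated.
Round 3: Pink 23, Yellow 44, Orange 17. Yellow has a majority (≥43).

Yellow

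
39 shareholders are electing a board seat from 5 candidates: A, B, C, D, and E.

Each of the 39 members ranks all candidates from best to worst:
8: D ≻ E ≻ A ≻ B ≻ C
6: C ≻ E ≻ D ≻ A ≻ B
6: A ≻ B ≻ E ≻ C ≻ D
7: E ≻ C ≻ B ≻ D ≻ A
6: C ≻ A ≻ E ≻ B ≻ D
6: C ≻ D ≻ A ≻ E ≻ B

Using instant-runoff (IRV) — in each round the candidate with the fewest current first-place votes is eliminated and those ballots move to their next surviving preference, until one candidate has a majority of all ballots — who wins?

Round 1: A 6, B 0, C 18, D 8, E 7. B eliminated.
Round 2: A 6, C 18, D 8, E 7. A eliminated.
Round 3: C 18, D 8, E 13. D eliminated.
Round 4: C 18, E 21. E has a majority (≥20).

E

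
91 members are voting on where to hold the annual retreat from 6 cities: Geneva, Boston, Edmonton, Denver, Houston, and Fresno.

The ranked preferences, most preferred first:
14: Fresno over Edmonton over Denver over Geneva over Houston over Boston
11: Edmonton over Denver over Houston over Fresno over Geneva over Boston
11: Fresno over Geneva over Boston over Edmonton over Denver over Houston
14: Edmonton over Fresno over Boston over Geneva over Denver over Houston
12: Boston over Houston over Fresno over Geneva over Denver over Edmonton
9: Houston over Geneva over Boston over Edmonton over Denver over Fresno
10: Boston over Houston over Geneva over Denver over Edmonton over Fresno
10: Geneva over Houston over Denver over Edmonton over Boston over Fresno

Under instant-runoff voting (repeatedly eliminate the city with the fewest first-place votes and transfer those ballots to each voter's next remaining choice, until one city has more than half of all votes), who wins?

Edmonton

Round 1: Geneva 10, Boston 22, Edmonton 25, Denver 0, Houston 9, Fresno 25. Denver eliminated.
Round 2: Geneva 10, Boston 22, Edmonton 25, Houston 9, Fresno 25. Houston eliminated.
Round 3: Geneva 19, Boston 22, Edmonton 25, Fresno 25. Geneva eliminated.
Round 4: Boston 31, Edmonton 35, Fresno 25. Fresno eliminated.
Round 5: Boston 42, Edmonton 49. Edmonton has a majority (≥46).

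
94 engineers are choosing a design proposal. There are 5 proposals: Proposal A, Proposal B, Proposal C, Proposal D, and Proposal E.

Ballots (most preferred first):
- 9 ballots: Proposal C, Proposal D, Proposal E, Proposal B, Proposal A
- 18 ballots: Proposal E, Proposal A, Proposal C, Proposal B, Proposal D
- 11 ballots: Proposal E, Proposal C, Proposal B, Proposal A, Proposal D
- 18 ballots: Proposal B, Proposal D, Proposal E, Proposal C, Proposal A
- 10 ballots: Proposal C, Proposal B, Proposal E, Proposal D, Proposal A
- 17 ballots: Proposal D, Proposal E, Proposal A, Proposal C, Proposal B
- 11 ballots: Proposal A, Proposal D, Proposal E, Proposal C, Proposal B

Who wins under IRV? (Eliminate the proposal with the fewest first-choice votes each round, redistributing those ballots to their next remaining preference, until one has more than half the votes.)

Proposal D

Round 1: Proposal A 11, Proposal B 18, Proposal C 19, Proposal D 17, Proposal E 29. Proposal A eliminated.
Round 2: Proposal B 18, Proposal C 19, Proposal D 28, Proposal E 29. Proposal B eliminated.
Round 3: Proposal C 19, Proposal D 46, Proposal E 29. Proposal C eliminated.
Round 4: Proposal D 55, Proposal E 39. Proposal D has a majority (≥48).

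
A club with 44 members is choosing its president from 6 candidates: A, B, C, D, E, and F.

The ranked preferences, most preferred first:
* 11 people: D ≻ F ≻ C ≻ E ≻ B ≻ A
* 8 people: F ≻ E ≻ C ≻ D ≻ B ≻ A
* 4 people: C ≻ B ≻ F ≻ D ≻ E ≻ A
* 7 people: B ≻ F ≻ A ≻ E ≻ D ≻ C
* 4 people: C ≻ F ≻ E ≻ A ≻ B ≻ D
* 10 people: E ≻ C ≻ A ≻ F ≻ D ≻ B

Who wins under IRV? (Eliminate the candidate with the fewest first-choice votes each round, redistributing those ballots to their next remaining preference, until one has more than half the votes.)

Round 1: A 0, B 7, C 8, D 11, E 10, F 8. A eliminated.
Round 2: B 7, C 8, D 11, E 10, F 8. B eliminated.
Round 3: C 8, D 11, E 10, F 15. C eliminated.
Round 4: D 11, E 10, F 23. F has a majority (≥23).

F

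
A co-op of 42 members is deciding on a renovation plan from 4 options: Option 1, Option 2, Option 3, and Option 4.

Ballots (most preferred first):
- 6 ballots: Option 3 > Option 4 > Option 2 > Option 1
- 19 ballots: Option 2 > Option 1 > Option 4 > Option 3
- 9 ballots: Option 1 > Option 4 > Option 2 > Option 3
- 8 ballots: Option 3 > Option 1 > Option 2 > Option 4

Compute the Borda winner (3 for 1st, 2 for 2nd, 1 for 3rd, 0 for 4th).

Option 1

Option 1: 6×0 + 19×2 + 9×3 + 8×2 = 81
Option 2: 6×1 + 19×3 + 9×1 + 8×1 = 80
Option 3: 6×3 + 19×0 + 9×0 + 8×3 = 42
Option 4: 6×2 + 19×1 + 9×2 + 8×0 = 49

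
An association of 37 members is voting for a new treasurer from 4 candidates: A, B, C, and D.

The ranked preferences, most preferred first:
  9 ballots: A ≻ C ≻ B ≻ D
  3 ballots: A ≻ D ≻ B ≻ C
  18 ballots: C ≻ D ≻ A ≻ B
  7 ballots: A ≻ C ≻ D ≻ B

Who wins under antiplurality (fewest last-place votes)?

Last-place votes: A 0, B 25, C 3, D 9.

A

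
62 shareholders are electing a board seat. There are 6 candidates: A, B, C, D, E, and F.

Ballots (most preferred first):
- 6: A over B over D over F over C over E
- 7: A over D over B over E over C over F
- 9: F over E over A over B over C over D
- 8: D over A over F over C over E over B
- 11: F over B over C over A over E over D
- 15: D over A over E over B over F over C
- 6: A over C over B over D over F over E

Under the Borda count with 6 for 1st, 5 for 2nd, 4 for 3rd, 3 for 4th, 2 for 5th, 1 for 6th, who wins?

A

A: 6×6 + 7×6 + 9×4 + 8×5 + 11×3 + 15×5 + 6×6 = 298
B: 6×5 + 7×4 + 9×3 + 8×1 + 11×5 + 15×3 + 6×4 = 217
C: 6×2 + 7×2 + 9×2 + 8×3 + 11×4 + 15×1 + 6×5 = 157
D: 6×4 + 7×5 + 9×1 + 8×6 + 11×1 + 15×6 + 6×3 = 235
E: 6×1 + 7×3 + 9×5 + 8×2 + 11×2 + 15×4 + 6×1 = 176
F: 6×3 + 7×1 + 9×6 + 8×4 + 11×6 + 15×2 + 6×2 = 219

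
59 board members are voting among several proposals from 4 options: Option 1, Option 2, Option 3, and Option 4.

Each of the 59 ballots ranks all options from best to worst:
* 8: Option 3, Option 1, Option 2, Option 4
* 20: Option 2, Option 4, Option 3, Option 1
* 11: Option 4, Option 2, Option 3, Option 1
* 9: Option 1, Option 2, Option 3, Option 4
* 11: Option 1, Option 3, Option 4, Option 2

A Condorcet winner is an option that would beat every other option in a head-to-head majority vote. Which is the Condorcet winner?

Option 2

Option 2 vs Option 1: 31–28
Option 2 vs Option 3: 40–19
Option 2 vs Option 4: 37–22
Option 2 beats every other option.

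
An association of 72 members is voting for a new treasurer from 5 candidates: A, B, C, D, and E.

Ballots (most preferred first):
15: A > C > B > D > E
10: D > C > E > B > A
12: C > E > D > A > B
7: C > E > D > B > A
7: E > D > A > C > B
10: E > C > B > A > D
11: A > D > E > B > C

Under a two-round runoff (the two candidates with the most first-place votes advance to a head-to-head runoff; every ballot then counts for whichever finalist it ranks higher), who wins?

C

Round 1 first-place votes: A 26, B 0, C 19, D 10, E 17. A and C advance.
Runoff: A is ranked above C on 33 ballots, C above A on 39.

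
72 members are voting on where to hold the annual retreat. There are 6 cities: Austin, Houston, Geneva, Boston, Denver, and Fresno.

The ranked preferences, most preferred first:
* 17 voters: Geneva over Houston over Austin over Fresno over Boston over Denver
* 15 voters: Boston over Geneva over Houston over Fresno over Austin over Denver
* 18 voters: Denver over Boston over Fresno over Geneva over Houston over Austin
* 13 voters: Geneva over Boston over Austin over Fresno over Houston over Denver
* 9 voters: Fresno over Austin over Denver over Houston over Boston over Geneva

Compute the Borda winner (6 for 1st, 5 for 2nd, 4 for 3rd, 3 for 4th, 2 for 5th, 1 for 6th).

Geneva

Austin: 17×4 + 15×2 + 18×1 + 13×4 + 9×5 = 213
Houston: 17×5 + 15×4 + 18×2 + 13×2 + 9×3 = 234
Geneva: 17×6 + 15×5 + 18×3 + 13×6 + 9×1 = 318
Boston: 17×2 + 15×6 + 18×5 + 13×5 + 9×2 = 297
Denver: 17×1 + 15×1 + 18×6 + 13×1 + 9×4 = 189
Fresno: 17×3 + 15×3 + 18×4 + 13×3 + 9×6 = 261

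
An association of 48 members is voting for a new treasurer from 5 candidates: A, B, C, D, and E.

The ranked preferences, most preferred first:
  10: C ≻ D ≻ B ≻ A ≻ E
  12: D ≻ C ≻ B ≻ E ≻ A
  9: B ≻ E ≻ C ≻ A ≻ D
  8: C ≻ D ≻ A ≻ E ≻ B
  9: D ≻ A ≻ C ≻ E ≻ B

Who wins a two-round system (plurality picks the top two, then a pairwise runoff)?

Round 1 first-place votes: A 0, B 9, C 18, D 21, E 0. D and C advance.
Runoff: D is ranked above C on 21 ballots, C above D on 27.

C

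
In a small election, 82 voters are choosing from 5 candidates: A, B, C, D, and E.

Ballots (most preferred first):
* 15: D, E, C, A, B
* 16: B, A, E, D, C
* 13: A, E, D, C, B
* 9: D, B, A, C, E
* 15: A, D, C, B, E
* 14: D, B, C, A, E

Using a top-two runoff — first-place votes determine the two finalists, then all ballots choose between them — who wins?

A

Round 1 first-place votes: A 28, B 16, C 0, D 38, E 0. D and A advance.
Runoff: D is ranked above A on 38 ballots, A above D on 44.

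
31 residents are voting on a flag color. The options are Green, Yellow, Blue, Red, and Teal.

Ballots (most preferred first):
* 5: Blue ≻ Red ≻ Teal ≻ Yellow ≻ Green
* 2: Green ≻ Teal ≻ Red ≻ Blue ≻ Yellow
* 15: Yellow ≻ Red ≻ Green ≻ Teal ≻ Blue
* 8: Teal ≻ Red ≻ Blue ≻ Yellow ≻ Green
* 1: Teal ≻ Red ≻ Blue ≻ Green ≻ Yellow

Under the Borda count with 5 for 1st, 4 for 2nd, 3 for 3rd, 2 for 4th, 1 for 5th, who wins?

Green: 5×1 + 2×5 + 15×3 + 8×1 + 1×2 = 70
Yellow: 5×2 + 2×1 + 15×5 + 8×2 + 1×1 = 104
Blue: 5×5 + 2×2 + 15×1 + 8×3 + 1×3 = 71
Red: 5×4 + 2×3 + 15×4 + 8×4 + 1×4 = 122
Teal: 5×3 + 2×4 + 15×2 + 8×5 + 1×5 = 98

Red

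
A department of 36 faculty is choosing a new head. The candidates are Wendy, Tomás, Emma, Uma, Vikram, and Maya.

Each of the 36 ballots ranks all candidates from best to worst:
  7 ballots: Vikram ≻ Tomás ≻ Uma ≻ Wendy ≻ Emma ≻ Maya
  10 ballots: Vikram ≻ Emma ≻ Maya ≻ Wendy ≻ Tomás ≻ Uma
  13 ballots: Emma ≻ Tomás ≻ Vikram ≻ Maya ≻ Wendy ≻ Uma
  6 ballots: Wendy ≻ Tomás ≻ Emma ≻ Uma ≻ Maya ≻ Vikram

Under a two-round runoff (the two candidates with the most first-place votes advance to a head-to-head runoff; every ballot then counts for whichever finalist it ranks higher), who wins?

Emma

Round 1 first-place votes: Wendy 6, Tomás 0, Emma 13, Uma 0, Vikram 17, Maya 0. Vikram and Emma advance.
Runoff: Vikram is ranked above Emma on 17 ballots, Emma above Vikram on 19.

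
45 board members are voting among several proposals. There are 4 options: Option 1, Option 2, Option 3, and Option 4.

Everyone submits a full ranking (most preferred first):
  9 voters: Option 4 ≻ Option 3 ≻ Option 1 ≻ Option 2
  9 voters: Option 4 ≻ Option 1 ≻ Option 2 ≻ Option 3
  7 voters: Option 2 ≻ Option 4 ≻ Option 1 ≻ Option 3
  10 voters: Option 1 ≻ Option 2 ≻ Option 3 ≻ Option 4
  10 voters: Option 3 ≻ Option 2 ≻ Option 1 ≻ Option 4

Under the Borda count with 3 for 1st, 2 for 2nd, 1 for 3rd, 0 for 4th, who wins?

Option 1

Option 1: 9×1 + 9×2 + 7×1 + 10×3 + 10×1 = 74
Option 2: 9×0 + 9×1 + 7×3 + 10×2 + 10×2 = 70
Option 3: 9×2 + 9×0 + 7×0 + 10×1 + 10×3 = 58
Option 4: 9×3 + 9×3 + 7×2 + 10×0 + 10×0 = 68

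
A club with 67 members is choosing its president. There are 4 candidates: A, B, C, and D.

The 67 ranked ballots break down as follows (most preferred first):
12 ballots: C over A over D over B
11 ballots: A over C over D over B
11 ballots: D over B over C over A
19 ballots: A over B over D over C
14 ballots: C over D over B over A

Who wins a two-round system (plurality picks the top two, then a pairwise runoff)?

Round 1 first-place votes: A 30, B 0, C 26, D 11. A and C advance.
Runoff: A is ranked above C on 30 ballots, C above A on 37.

C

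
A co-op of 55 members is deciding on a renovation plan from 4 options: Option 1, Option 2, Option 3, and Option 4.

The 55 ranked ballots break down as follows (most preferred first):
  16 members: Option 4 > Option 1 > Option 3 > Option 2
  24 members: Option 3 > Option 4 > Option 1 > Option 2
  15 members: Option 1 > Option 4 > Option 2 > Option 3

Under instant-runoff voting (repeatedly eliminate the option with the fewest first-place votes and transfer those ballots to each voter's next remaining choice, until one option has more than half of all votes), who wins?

Round 1: Option 1 15, Option 2 0, Option 3 24, Option 4 16. Option 2 eliminated.
Round 2: Option 1 15, Option 3 24, Option 4 16. Option 1 eliminated.
Round 3: Option 3 24, Option 4 31. Option 4 has a majority (≥28).

Option 4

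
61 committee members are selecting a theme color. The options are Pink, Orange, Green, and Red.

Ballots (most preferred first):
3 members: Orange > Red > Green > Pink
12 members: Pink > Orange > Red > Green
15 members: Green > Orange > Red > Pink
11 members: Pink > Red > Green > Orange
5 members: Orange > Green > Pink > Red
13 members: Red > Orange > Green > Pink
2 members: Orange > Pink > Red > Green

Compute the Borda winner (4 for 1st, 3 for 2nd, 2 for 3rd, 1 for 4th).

Pink: 3×1 + 12×4 + 15×1 + 11×4 + 5×2 + 13×1 + 2×3 = 139
Orange: 3×4 + 12×3 + 15×3 + 11×1 + 5×4 + 13×3 + 2×4 = 171
Green: 3×2 + 12×1 + 15×4 + 11×2 + 5×3 + 13×2 + 2×1 = 143
Red: 3×3 + 12×2 + 15×2 + 11×3 + 5×1 + 13×4 + 2×2 = 157

Orange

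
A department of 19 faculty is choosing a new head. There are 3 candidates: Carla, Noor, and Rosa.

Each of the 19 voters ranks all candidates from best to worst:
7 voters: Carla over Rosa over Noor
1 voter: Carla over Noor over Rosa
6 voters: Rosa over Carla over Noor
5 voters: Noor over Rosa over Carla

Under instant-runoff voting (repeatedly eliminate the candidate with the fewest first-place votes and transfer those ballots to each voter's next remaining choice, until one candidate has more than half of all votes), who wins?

Round 1: Carla 8, Noor 5, Rosa 6. Noor eliminated.
Round 2: Carla 8, Rosa 11. Rosa has a majority (≥10).

Rosa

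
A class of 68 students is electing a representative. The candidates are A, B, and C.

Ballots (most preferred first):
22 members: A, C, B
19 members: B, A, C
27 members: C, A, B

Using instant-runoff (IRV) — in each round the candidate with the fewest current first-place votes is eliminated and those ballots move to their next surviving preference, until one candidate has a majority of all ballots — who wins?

A

Round 1: A 22, B 19, C 27. B eliminated.
Round 2: A 41, C 27. A has a majority (≥35).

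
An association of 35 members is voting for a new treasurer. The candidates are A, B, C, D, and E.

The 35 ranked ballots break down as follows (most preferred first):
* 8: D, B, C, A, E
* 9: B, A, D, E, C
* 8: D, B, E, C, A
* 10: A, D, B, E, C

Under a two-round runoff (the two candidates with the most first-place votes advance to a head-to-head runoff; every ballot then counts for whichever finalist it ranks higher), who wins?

A

Round 1 first-place votes: A 10, B 9, C 0, D 16, E 0. D and A advance.
Runoff: D is ranked above A on 16 ballots, A above D on 19.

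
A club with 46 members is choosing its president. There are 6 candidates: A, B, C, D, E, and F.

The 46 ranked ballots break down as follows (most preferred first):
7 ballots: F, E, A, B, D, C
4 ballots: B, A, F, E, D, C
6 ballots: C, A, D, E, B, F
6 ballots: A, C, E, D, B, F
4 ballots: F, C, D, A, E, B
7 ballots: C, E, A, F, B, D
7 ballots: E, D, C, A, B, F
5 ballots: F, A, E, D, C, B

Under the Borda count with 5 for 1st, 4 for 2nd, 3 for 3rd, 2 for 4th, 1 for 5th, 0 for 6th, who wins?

A: 7×3 + 4×4 + 6×4 + 6×5 + 4×2 + 7×3 + 7×2 + 5×4 = 154
B: 7×2 + 4×5 + 6×1 + 6×1 + 4×0 + 7×1 + 7×1 + 5×0 = 60
C: 7×0 + 4×0 + 6×5 + 6×4 + 4×4 + 7×5 + 7×3 + 5×1 = 131
D: 7×1 + 4×1 + 6×3 + 6×2 + 4×3 + 7×0 + 7×4 + 5×2 = 91
E: 7×4 + 4×2 + 6×2 + 6×3 + 4×1 + 7×4 + 7×5 + 5×3 = 148
F: 7×5 + 4×3 + 6×0 + 6×0 + 4×5 + 7×2 + 7×0 + 5×5 = 106

A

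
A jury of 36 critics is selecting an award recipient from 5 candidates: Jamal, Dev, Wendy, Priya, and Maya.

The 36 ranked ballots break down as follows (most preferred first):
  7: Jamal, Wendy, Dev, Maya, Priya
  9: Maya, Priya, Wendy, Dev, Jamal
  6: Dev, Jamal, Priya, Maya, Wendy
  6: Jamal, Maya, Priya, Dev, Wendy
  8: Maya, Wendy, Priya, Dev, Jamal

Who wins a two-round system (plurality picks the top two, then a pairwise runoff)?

Jamal

Round 1 first-place votes: Jamal 13, Dev 6, Wendy 0, Priya 0, Maya 17. Maya and Jamal advance.
Runoff: Maya is ranked above Jamal on 17 ballots, Jamal above Maya on 19.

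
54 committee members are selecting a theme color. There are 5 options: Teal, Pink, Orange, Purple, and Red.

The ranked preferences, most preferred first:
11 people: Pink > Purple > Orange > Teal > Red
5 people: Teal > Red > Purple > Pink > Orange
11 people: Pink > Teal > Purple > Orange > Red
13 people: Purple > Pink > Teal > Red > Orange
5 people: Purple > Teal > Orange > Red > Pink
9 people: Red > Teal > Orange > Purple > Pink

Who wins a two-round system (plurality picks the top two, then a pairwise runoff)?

Purple

Round 1 first-place votes: Teal 5, Pink 22, Orange 0, Purple 18, Red 9. Pink and Purple advance.
Runoff: Pink is ranked above Purple on 22 ballots, Purple above Pink on 32.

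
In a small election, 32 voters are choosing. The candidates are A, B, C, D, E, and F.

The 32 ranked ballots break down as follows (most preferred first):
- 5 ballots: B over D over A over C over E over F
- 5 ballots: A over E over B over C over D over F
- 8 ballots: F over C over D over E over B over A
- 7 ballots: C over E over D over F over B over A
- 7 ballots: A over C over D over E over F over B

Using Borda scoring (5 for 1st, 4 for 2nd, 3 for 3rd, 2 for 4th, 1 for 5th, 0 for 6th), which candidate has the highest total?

A: 5×3 + 5×5 + 8×0 + 7×0 + 7×5 = 75
B: 5×5 + 5×3 + 8×1 + 7×1 + 7×0 = 55
C: 5×2 + 5×2 + 8×4 + 7×5 + 7×4 = 115
D: 5×4 + 5×1 + 8×3 + 7×3 + 7×3 = 91
E: 5×1 + 5×4 + 8×2 + 7×4 + 7×2 = 83
F: 5×0 + 5×0 + 8×5 + 7×2 + 7×1 = 61

C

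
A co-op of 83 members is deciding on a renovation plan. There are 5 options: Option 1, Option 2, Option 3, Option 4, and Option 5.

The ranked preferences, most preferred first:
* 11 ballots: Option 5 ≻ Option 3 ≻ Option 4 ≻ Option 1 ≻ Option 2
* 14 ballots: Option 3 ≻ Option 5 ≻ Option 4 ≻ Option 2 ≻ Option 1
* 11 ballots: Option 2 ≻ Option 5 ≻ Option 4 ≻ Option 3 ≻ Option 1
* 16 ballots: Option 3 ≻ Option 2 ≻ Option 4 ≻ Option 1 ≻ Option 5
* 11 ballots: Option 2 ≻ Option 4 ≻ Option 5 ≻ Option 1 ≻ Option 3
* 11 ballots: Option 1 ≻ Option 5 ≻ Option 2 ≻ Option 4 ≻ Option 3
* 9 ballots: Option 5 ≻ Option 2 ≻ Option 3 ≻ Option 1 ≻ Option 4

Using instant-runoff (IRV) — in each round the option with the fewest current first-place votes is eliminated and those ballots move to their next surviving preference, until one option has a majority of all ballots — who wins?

Round 1: Option 1 11, Option 2 22, Option 3 30, Option 4 0, Option 5 20. Option 4 eliminated.
Round 2: Option 1 11, Option 2 22, Option 3 30, Option 5 20. Option 1 eliminated.
Round 3: Option 2 22, Option 3 30, Option 5 31. Option 2 eliminated.
Round 4: Option 3 30, Option 5 53. Option 5 has a majority (≥42).

Option 5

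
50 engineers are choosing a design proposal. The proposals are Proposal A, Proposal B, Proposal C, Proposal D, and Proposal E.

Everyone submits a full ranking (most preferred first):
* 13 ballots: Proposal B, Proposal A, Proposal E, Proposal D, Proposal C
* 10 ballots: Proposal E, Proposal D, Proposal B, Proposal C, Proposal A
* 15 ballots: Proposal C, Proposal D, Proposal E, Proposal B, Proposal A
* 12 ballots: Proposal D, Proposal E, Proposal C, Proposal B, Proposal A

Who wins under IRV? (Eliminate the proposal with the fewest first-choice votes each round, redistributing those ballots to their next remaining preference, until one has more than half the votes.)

Round 1: Proposal A 0, Proposal B 13, Proposal C 15, Proposal D 12, Proposal E 10. Proposal A eliminated.
Round 2: Proposal B 13, Proposal C 15, Proposal D 12, Proposal E 10. Proposal E eliminated.
Round 3: Proposal B 13, Proposal C 15, Proposal D 22. Proposal B eliminated.
Round 4: Proposal C 15, Proposal D 35. Proposal D has a majority (≥26).

Proposal D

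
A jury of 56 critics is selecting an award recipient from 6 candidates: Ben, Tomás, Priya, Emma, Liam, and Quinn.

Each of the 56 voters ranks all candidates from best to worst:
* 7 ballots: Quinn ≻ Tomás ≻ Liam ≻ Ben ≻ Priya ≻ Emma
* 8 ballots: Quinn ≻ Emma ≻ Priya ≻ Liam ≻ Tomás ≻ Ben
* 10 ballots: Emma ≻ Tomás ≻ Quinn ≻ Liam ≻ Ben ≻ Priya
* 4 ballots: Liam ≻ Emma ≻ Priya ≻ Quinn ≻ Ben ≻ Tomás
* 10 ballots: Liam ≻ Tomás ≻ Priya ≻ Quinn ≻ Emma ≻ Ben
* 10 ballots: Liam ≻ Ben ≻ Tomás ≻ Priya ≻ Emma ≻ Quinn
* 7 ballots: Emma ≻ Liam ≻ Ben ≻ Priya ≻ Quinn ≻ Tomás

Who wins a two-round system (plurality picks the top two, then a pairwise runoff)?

Liam

Round 1 first-place votes: Ben 0, Tomás 0, Priya 0, Emma 17, Liam 24, Quinn 15. Liam and Emma advance.
Runoff: Liam is ranked above Emma on 31 ballots, Emma above Liam on 25.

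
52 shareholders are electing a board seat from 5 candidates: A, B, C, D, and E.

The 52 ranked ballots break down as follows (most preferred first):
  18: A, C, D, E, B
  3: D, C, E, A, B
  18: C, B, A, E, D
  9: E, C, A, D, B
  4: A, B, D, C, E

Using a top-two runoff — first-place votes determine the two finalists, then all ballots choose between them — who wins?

Round 1 first-place votes: A 22, B 0, C 18, D 3, E 9. A and C advance.
Runoff: A is ranked above C on 22 ballots, C above A on 30.

C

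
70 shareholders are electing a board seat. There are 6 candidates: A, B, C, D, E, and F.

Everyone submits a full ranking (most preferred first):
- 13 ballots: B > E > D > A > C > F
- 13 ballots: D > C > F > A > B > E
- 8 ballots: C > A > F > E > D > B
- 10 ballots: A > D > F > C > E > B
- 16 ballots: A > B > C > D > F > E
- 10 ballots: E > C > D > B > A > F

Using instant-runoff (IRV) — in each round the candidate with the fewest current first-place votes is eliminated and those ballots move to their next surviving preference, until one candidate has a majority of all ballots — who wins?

D

Round 1: A 26, B 13, C 8, D 13, E 10, F 0. F eliminated.
Round 2: A 26, B 13, C 8, D 13, E 10. C eliminated.
Round 3: A 34, B 13, D 13, E 10. E eliminated.
Round 4: A 34, B 13, D 23. B eliminated.
Round 5: A 34, D 36. D has a majority (≥36).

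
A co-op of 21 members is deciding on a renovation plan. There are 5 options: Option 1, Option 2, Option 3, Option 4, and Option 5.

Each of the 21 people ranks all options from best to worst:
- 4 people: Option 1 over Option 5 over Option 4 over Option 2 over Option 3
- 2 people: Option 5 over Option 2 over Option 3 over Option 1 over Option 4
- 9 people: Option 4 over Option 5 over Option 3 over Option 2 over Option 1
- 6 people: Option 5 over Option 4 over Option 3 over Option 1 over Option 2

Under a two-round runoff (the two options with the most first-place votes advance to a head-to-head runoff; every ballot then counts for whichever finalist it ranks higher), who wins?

Option 5

Round 1 first-place votes: Option 1 4, Option 2 0, Option 3 0, Option 4 9, Option 5 8. Option 4 and Option 5 advance.
Runoff: Option 4 is ranked above Option 5 on 9 ballots, Option 5 above Option 4 on 12.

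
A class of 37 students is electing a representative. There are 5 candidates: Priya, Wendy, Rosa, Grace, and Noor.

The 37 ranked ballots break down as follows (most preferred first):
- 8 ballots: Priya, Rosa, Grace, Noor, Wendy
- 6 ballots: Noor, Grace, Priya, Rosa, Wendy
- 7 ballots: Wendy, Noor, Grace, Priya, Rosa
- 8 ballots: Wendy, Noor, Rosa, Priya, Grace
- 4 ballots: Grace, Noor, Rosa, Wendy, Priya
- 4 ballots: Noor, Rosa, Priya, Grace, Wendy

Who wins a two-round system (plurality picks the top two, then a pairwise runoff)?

Noor

Round 1 first-place votes: Priya 8, Wendy 15, Rosa 0, Grace 4, Noor 10. Wendy and Noor advance.
Runoff: Wendy is ranked above Noor on 15 ballots, Noor above Wendy on 22.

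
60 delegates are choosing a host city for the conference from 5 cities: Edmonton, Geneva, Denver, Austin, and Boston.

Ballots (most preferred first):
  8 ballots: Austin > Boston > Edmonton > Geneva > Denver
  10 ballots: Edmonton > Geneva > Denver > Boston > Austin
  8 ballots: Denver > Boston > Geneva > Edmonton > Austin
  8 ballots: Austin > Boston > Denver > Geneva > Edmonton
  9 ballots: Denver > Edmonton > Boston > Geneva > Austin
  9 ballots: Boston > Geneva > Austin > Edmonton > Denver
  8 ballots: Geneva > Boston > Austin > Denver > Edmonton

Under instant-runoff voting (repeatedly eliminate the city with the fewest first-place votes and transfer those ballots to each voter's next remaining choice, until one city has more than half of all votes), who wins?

Round 1: Edmonton 10, Geneva 8, Denver 17, Austin 16, Boston 9. Geneva eliminated.
Round 2: Edmonton 10, Denver 17, Austin 16, Boston 17. Edmonton eliminated.
Round 3: Denver 27, Austin 16, Boston 17. Austin eliminated.
Round 4: Denver 27, Boston 33. Boston has a majority (≥31).

Boston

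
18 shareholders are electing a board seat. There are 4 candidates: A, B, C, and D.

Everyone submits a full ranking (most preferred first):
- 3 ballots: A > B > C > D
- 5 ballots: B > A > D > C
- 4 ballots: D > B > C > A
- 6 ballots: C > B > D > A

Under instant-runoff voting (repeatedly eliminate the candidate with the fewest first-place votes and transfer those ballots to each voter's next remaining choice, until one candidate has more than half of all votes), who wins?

B

Round 1: A 3, B 5, C 6, D 4. A eliminated.
Round 2: B 8, C 6, D 4. D eliminated.
Round 3: B 12, C 6. B has a majority (≥10).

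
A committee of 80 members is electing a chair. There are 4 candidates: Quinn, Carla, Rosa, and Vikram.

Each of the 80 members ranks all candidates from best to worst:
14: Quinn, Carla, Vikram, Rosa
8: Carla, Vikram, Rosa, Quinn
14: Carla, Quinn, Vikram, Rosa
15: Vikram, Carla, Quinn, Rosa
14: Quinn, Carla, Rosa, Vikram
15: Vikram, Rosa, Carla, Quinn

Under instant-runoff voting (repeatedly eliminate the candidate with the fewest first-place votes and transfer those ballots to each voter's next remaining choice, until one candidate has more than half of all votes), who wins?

Quinn

Round 1: Quinn 28, Carla 22, Rosa 0, Vikram 30. Rosa eliminated.
Round 2: Quinn 28, Carla 22, Vikram 30. Carla eliminated.
Round 3: Quinn 42, Vikram 38. Quinn has a majority (≥41).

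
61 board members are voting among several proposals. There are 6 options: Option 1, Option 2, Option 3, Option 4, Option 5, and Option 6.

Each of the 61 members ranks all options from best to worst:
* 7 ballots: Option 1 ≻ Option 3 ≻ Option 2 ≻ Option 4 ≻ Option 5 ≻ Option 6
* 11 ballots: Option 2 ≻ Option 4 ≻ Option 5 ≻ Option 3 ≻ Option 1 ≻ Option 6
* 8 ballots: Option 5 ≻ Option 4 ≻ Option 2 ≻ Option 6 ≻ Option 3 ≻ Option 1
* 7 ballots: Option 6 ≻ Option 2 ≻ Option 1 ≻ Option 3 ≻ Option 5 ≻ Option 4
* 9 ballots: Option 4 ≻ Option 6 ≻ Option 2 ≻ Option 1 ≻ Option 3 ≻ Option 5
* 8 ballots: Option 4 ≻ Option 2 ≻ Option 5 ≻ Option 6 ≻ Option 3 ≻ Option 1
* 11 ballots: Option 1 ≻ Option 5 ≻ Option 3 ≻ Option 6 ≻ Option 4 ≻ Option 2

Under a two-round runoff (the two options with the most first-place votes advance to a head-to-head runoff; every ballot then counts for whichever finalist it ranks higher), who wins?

Round 1 first-place votes: Option 1 18, Option 2 11, Option 3 0, Option 4 17, Option 5 8, Option 6 7. Option 1 and Option 4 advance.
Runoff: Option 1 is ranked above Option 4 on 25 ballots, Option 4 above Option 1 on 36.

Option 4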